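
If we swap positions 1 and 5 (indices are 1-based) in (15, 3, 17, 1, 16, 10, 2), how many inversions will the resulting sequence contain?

Positions 1 and 5 hold 15 and 16; after swapping, the array is [16, 3, 17, 1, 15, 10, 2].
For each element, count later entries that are smaller:
16 → 3, 1, 15, 10, 2 → 5
3 → 1, 2 → 2
17 → 1, 15, 10, 2 → 4
1 → none → 0
15 → 10, 2 → 2
10 → 2 → 1
2 → none → 0
Sum: 5 + 2 + 4 + 0 + 2 + 1 + 0 = 14

Inversions: 14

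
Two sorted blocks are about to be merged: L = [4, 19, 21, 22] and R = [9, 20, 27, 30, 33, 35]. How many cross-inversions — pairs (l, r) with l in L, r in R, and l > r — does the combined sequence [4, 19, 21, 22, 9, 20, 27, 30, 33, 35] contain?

Take each right-half value and tally the left-half values above it:
r = 9: 19, 21, 22 → 3
r = 20: 21, 22 → 2
r = 27: none → 0
r = 30: none → 0
r = 33: none → 0
r = 35: none → 0
Cross-inversions: 3 + 2 + 0 + 0 + 0 + 0 = 5

Split inversions: 5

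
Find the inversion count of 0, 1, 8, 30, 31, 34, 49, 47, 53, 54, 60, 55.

For each element, count later entries that are smaller:
0: 0
1: 0
8: 0
30: 0
31: 0
34: 0
49: 1
47: 0
53: 0
54: 0
60: 1
55: 0
Sum: 0 + 0 + 0 + 0 + 0 + 0 + 1 + 0 + 0 + 0 + 1 + 0 = 2

2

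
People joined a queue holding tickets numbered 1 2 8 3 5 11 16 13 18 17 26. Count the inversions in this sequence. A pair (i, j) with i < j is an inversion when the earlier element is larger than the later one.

Count, for each position, how many later elements it exceeds:
1 → none → 0
2 → none → 0
8 → 3, 5 → 2
3 → none → 0
5 → none → 0
11 → none → 0
16 → 13 → 1
13 → none → 0
18 → 17 → 1
17 → none → 0
26 → none → 0
Sum: 0 + 0 + 2 + 0 + 0 + 0 + 1 + 0 + 1 + 0 + 0 = 4

4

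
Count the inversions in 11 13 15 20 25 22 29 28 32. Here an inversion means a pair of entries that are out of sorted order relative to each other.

Out-of-order pairs: 2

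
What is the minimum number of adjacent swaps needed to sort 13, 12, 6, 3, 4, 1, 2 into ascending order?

Minimum adjacent swaps = number of inversions (each swap of adjacent out-of-order elements removes one inversion and no swap can remove more).
Count inversions — for each element, later elements that are smaller:
13: 12, 6, 3, 4, 1, 2 → 6
12: 6, 3, 4, 1, 2 → 5
6: 3, 4, 1, 2 → 4
3: 1, 2 → 2
4: 1, 2 → 2
1: none → 0
2: none → 0
Total inversions: 6 + 5 + 4 + 2 + 2 + 0 + 0 = 19

Adjacent swaps: 19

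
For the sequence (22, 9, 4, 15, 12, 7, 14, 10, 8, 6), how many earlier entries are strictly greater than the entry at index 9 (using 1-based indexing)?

6 such elements

The element at index 9 is 8.
Elements before it: 22, 9, 4, 15, 12, 7, 14, 10
Those larger than 8: 22, 9, 15, 12, 14, 10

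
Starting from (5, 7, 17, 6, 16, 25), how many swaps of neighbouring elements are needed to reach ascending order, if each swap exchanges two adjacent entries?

3

The minimum number of adjacent swaps to sort an array equals its inversion count, since every such swap removes exactly one inversion.
Count inversions — for each element, later elements that are smaller:
5: none → 0
7: 6 → 1
17: 6, 16 → 2
6: none → 0
16: none → 0
25: none → 0
Total inversions: 0 + 1 + 2 + 0 + 0 + 0 = 3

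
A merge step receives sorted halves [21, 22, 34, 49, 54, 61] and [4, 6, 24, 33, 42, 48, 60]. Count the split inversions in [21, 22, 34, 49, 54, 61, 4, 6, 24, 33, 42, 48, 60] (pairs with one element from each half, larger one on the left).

There are 27 cross-inversions.

Take each right-half value and tally the left-half values above it:
r = 4: 21, 22, 34, 49, 54, 61 → 6
r = 6: 21, 22, 34, 49, 54, 61 → 6
r = 24: 34, 49, 54, 61 → 4
r = 33: 34, 49, 54, 61 → 4
r = 42: 49, 54, 61 → 3
r = 48: 49, 54, 61 → 3
r = 60: 61 → 1
Cross-inversions: 6 + 6 + 4 + 4 + 3 + 3 + 1 = 27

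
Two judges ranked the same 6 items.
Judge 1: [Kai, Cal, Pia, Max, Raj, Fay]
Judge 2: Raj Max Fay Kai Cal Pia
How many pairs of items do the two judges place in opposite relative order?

10 discordant pairs

Assign each item its position (1..6) in the first ordering, then rewrite the second ordering as that position sequence:
positions: Kai→1, Cal→2, Pia→3, Max→4, Raj→5, Fay→6
second ordering as positions: [5, 4, 6, 1, 2, 3]
Discordant pairs = inversions in this position sequence.
5: 4, 1, 2, 3 → 4
4: 1, 2, 3 → 3
6: 1, 2, 3 → 3
1: 0
2: 0
3: 0
Total: 4 + 3 + 3 + 0 + 0 + 0 = 10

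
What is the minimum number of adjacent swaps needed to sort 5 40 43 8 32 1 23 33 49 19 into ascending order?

The minimum number of adjacent swaps to sort an array equals its inversion count, since every such swap removes exactly one inversion.
Count inversions — for each element, later elements that are smaller:
5: 1 → 1
40: 8, 32, 1, 23, 33, 19 → 6
43: 8, 32, 1, 23, 33, 19 → 6
8: 1 → 1
32: 1, 23, 19 → 3
1: none → 0
23: 19 → 1
33: 19 → 1
49: 19 → 1
19: none → 0
Total inversions: 1 + 6 + 6 + 1 + 3 + 0 + 1 + 1 + 1 + 0 = 20

20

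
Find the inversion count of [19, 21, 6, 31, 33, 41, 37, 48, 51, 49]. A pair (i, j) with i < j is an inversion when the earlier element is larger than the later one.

4 out-of-order pairs

Sweep left to right; for each value list the smaller values that follow it:
19 → 6 → 1
21 → 6 → 1
6 → none → 0
31 → none → 0
33 → none → 0
41 → 37 → 1
37 → none → 0
48 → none → 0
51 → 49 → 1
49 → none → 0
Sum: 1 + 1 + 0 + 0 + 0 + 1 + 0 + 0 + 1 + 0 = 4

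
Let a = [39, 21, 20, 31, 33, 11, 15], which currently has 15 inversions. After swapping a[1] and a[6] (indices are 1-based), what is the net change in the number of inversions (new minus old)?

-9

Positions 1 and 6 hold 39 and 11; after swapping, the array is [11, 21, 20, 31, 33, 39, 15].
Count, for each position, how many later elements it exceeds:
11: 0
21: 2
20: 1
31: 1
33: 1
39: 1
15: 0
Sum: 0 + 2 + 1 + 1 + 1 + 1 + 0 = 6
Change: 6 − 15 = -9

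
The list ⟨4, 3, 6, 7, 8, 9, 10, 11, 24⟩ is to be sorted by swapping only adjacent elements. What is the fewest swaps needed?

Each adjacent swap fixes exactly one inversion, so the minimum swap count equals the number of inversions.
Count inversions — for each element, later elements that are smaller:
4: 3 → 1
3: none → 0
6: none → 0
7: none → 0
8: none → 0
9: none → 0
10: none → 0
11: none → 0
24: none → 0
Total inversions: 1 + 0 + 0 + 0 + 0 + 0 + 0 + 0 + 0 = 1

1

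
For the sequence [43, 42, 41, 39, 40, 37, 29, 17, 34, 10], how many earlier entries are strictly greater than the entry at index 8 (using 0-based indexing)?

6 such elements

The element at index 8 is 34.
Elements before it: 43, 42, 41, 39, 40, 37, 29, 17
Those larger than 34: 43, 42, 41, 39, 40, 37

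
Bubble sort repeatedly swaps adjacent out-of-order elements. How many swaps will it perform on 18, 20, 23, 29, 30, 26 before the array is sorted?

2 swaps

Each adjacent swap fixes exactly one inversion, so the minimum swap count equals the number of inversions.
Count inversions — for each element, later elements that are smaller:
18: none → 0
20: none → 0
23: none → 0
29: 26 → 1
30: 26 → 1
26: none → 0
Total inversions: 0 + 0 + 0 + 1 + 1 + 0 = 2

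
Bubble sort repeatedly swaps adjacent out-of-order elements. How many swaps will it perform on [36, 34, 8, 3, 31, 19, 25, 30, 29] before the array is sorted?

The minimum number of adjacent swaps to sort an array equals its inversion count, since every such swap removes exactly one inversion.
Count inversions — for each element, later elements that are smaller:
36: 34, 8, 3, 31, 19, 25, 30, 29 → 8
34: 8, 3, 31, 19, 25, 30, 29 → 7
8: 3 → 1
3: none → 0
31: 19, 25, 30, 29 → 4
19: none → 0
25: none → 0
30: 29 → 1
29: none → 0
Total inversions: 8 + 7 + 1 + 0 + 4 + 0 + 0 + 1 + 0 = 21

21 swaps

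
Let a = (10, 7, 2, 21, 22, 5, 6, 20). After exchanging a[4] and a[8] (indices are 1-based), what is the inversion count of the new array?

Inversions: 12

Positions 4 and 8 hold 21 and 20; after swapping, the array is [10, 7, 2, 20, 22, 5, 6, 21].
Count, for each position, how many later elements it exceeds:
10 → 7, 2, 5, 6 → 4
7 → 2, 5, 6 → 3
2 → none → 0
20 → 5, 6 → 2
22 → 5, 6, 21 → 3
5 → none → 0
6 → none → 0
21 → none → 0
Sum: 4 + 3 + 0 + 2 + 3 + 0 + 0 + 0 = 12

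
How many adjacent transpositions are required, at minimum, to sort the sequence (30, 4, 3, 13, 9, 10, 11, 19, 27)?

12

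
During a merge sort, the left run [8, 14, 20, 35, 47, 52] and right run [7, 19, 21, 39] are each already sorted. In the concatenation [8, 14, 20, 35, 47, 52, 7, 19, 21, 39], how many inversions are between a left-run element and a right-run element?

15

Take each right-half value and tally the left-half values above it:
r = 7: 8, 14, 20, 35, 47, 52 → 6
r = 19: 20, 35, 47, 52 → 4
r = 21: 35, 47, 52 → 3
r = 39: 47, 52 → 2
Cross-inversions: 6 + 4 + 3 + 2 = 15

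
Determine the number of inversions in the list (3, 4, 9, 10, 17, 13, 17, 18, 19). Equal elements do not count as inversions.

For each element, count later entries that are smaller:
3: 0
4: 0
9: 0
10: 0
17: 1
13: 0
17: 0
18: 0
19: 0
Sum: 0 + 0 + 0 + 0 + 1 + 0 + 0 + 0 + 0 = 1

There is 1 out-of-order pair.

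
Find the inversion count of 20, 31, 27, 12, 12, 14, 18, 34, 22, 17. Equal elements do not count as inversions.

22 inversions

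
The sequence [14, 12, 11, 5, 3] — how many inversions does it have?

Inversion pairs (indices are 0-based):
(0,1): 14 > 12
(0,2): 14 > 11
(0,3): 14 > 5
(0,4): 14 > 3
(1,2): 12 > 11
(1,3): 12 > 5
(1,4): 12 > 3
(2,3): 11 > 5
(2,4): 11 > 3
(3,4): 5 > 3
That's 10 pairs.

10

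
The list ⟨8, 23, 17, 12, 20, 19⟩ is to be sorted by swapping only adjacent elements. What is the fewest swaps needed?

The minimum number of adjacent swaps to sort an array equals its inversion count, since every such swap removes exactly one inversion.
Count inversions — for each element, later elements that are smaller:
8: none → 0
23: 17, 12, 20, 19 → 4
17: 12 → 1
12: none → 0
20: 19 → 1
19: none → 0
Total inversions: 0 + 4 + 1 + 0 + 1 + 0 = 6

6 swaps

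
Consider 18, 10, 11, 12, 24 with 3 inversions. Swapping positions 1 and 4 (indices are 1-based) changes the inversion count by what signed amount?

Positions 1 and 4 hold 18 and 12; after swapping, the array is [12, 10, 11, 18, 24].
For each element, count later entries that are smaller:
12 → 10, 11 → 2
10 → none → 0
11 → none → 0
18 → none → 0
24 → none → 0
Sum: 2 + 0 + 0 + 0 + 0 = 2
Change: 2 − 3 = -1

-1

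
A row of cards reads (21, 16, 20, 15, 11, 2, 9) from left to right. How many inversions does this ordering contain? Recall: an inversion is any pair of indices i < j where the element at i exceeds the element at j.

There are 19 inversions.

Sweep left to right; for each value list the smaller values that follow it:
21 → 16, 20, 15, 11, 2, 9 → 6
16 → 15, 11, 2, 9 → 4
20 → 15, 11, 2, 9 → 4
15 → 11, 2, 9 → 3
11 → 2, 9 → 2
2 → none → 0
9 → none → 0
Sum: 6 + 4 + 4 + 3 + 2 + 0 + 0 = 19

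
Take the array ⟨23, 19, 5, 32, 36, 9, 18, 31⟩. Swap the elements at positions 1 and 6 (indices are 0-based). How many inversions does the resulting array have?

Positions 1 and 6 hold 19 and 18; after swapping, the array is [23, 18, 5, 32, 36, 9, 19, 31].
Element-by-element contributions:
23: 4
18: 2
5: 0
32: 3
36: 3
9: 0
19: 0
31: 0
Sum: 4 + 2 + 0 + 3 + 3 + 0 + 0 + 0 = 12

12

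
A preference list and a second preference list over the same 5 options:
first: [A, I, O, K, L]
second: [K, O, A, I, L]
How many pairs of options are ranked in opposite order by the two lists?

5

Assign each item its position (1..5) in the first ordering, then rewrite the second ordering as that position sequence:
positions: A→1, I→2, O→3, K→4, L→5
second ordering as positions: [4, 3, 1, 2, 5]
Discordant pairs = inversions in this position sequence.
4: 3, 1, 2 → 3
3: 1, 2 → 2
1: 0
2: 0
5: 0
Total: 3 + 2 + 0 + 0 + 0 = 5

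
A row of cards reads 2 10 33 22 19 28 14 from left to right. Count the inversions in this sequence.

8 out-of-order pairs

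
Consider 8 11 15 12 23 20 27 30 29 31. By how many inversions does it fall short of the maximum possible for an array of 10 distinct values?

42 inversions short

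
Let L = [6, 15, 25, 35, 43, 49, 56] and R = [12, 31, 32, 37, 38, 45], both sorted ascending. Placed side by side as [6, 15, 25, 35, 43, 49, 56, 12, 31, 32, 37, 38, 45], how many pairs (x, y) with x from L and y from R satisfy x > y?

For each element r of the right run, count left-run elements greater than r:
r = 12: 15, 25, 35, 43, 49, 56 → 6
r = 31: 35, 43, 49, 56 → 4
r = 32: 35, 43, 49, 56 → 4
r = 37: 43, 49, 56 → 3
r = 38: 43, 49, 56 → 3
r = 45: 49, 56 → 2
Cross-inversions: 6 + 4 + 4 + 3 + 3 + 2 = 22

22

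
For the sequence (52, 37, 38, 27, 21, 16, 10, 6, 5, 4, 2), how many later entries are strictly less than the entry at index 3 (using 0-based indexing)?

7 such elements

The element at index 3 is 27.
Elements after it: 21, 16, 10, 6, 5, 4, 2
Those smaller than 27: 21, 16, 10, 6, 5, 4, 2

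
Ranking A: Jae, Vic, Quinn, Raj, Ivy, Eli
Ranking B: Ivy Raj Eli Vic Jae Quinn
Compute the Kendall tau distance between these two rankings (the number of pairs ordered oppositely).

11

Assign each item its position (1..6) in the first ordering, then rewrite the second ordering as that position sequence:
positions: Jae→1, Vic→2, Quinn→3, Raj→4, Ivy→5, Eli→6
second ordering as positions: [5, 4, 6, 2, 1, 3]
Discordant pairs = inversions in this position sequence.
5: 4, 2, 1, 3 → 4
4: 2, 1, 3 → 3
6: 2, 1, 3 → 3
2: 1 → 1
1: 0
3: 0
Total: 4 + 3 + 3 + 1 + 0 + 0 = 11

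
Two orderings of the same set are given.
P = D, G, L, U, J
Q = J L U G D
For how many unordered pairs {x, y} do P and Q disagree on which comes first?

9

Assign each item its position (1..5) in the first ordering, then rewrite the second ordering as that position sequence:
positions: D→1, G→2, L→3, U→4, J→5
second ordering as positions: [5, 3, 4, 2, 1]
Discordant pairs = inversions in this position sequence.
5: 3, 4, 2, 1 → 4
3: 2, 1 → 2
4: 2, 1 → 2
2: 1 → 1
1: 0
Total: 4 + 2 + 2 + 1 + 0 = 9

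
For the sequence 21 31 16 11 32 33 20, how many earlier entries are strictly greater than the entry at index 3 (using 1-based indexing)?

The element at index 3 is 16.
Elements before it: 21, 31
Those larger than 16: 21, 31

2 such elements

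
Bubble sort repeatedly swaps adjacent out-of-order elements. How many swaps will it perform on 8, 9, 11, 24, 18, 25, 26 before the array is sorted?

1

The minimum number of adjacent swaps to sort an array equals its inversion count, since every such swap removes exactly one inversion.
Count inversions — for each element, later elements that are smaller:
8: none → 0
9: none → 0
11: none → 0
24: 18 → 1
18: none → 0
25: none → 0
26: none → 0
Total inversions: 0 + 0 + 0 + 1 + 0 + 0 + 0 = 1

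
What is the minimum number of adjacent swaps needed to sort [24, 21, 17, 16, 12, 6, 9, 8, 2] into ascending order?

Each adjacent swap fixes exactly one inversion, so the minimum swap count equals the number of inversions.
Count inversions — for each element, later elements that are smaller:
24: 21, 17, 16, 12, 6, 9, 8, 2 → 8
21: 17, 16, 12, 6, 9, 8, 2 → 7
17: 16, 12, 6, 9, 8, 2 → 6
16: 12, 6, 9, 8, 2 → 5
12: 6, 9, 8, 2 → 4
6: 2 → 1
9: 8, 2 → 2
8: 2 → 1
2: none → 0
Total inversions: 8 + 7 + 6 + 5 + 4 + 1 + 2 + 1 + 0 = 34

34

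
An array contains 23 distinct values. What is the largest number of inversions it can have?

The maximum occurs when the array is in strictly decreasing order: every one of the C(23, 2) pairs is inverted.
C(23, 2) = 23·22/2 = 253

253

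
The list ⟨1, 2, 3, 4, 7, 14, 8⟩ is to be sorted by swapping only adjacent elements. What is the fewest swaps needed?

1

Minimum adjacent swaps = number of inversions (each swap of adjacent out-of-order elements removes one inversion and no swap can remove more).
Count inversions — for each element, later elements that are smaller:
1: none → 0
2: none → 0
3: none → 0
4: none → 0
7: none → 0
14: 8 → 1
8: none → 0
Total inversions: 0 + 0 + 0 + 0 + 0 + 1 + 0 = 1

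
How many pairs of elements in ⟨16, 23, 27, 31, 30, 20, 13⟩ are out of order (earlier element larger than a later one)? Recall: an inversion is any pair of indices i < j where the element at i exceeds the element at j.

Out-of-order index pairs (0-indexed):
(0,6): 16 > 13
(1,5): 23 > 20
(1,6): 23 > 13
(2,5): 27 > 20
(2,6): 27 > 13
(3,4): 31 > 30
(3,5): 31 > 20
(3,6): 31 > 13
(4,5): 30 > 20
(4,6): 30 > 13
(5,6): 20 > 13
That's 11 pairs.

11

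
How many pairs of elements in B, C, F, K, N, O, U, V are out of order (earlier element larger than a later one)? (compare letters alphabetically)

Count, for each position, how many later elements it exceeds:
B → none → 0
C → none → 0
F → none → 0
K → none → 0
N → none → 0
O → none → 0
U → none → 0
V → none → 0
Sum: 0 + 0 + 0 + 0 + 0 + 0 + 0 + 0 = 0

There are 0 inversions.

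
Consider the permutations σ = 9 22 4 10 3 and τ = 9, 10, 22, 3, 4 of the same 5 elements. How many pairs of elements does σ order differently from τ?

3 discordant pairs

Assign each item its position (1..5) in the first ordering, then rewrite the second ordering as that position sequence:
positions: 9→1, 22→2, 4→3, 10→4, 3→5
second ordering as positions: [1, 4, 2, 5, 3]
Discordant pairs = inversions in this position sequence.
1: 0
4: 2, 3 → 2
2: 0
5: 3 → 1
3: 0
Total: 0 + 2 + 0 + 1 + 0 = 3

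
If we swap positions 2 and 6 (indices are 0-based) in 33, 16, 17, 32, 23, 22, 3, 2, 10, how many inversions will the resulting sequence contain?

Positions 2 and 6 hold 17 and 3; after swapping, the array is [33, 16, 3, 32, 23, 22, 17, 2, 10].
For each element, count later entries that are smaller:
33 → 16, 3, 32, 23, 22, 17, 2, 10 → 8
16 → 3, 2, 10 → 3
3 → 2 → 1
32 → 23, 22, 17, 2, 10 → 5
23 → 22, 17, 2, 10 → 4
22 → 17, 2, 10 → 3
17 → 2, 10 → 2
2 → none → 0
10 → none → 0
Sum: 8 + 3 + 1 + 5 + 4 + 3 + 2 + 0 + 0 = 26

26 inversions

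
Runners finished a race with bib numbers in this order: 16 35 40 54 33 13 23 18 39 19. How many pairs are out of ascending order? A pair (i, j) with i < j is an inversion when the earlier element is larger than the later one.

Count, for each position, how many later elements it exceeds:
16 → 13 → 1
35 → 33, 13, 23, 18, 19 → 5
40 → 33, 13, 23, 18, 39, 19 → 6
54 → 33, 13, 23, 18, 39, 19 → 6
33 → 13, 23, 18, 19 → 4
13 → none → 0
23 → 18, 19 → 2
18 → none → 0
39 → 19 → 1
19 → none → 0
Sum: 1 + 5 + 6 + 6 + 4 + 0 + 2 + 0 + 1 + 0 = 25

25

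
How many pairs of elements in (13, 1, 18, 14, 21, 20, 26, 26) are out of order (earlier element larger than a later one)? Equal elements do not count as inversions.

Out-of-order pairs: 3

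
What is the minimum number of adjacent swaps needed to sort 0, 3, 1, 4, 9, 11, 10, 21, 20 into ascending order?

3 adjacent swaps

The minimum number of adjacent swaps to sort an array equals its inversion count, since every such swap removes exactly one inversion.
Count inversions — for each element, later elements that are smaller:
0: none → 0
3: 1 → 1
1: none → 0
4: none → 0
9: none → 0
11: 10 → 1
10: none → 0
21: 20 → 1
20: none → 0
Total inversions: 0 + 1 + 0 + 0 + 0 + 1 + 0 + 1 + 0 = 3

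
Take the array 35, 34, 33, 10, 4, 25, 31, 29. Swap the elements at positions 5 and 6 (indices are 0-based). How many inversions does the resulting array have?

21

Positions 5 and 6 hold 25 and 31; after swapping, the array is [35, 34, 33, 10, 4, 31, 25, 29].
For each element, count later entries that are smaller:
35: 7
34: 6
33: 5
10: 1
4: 0
31: 2
25: 0
29: 0
Sum: 7 + 6 + 5 + 1 + 0 + 2 + 0 + 0 = 21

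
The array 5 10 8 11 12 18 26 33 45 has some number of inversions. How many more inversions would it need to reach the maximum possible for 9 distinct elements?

35

Maximum inversions for 9 distinct elements is C(9, 2) = 9·8/2 = 36.
Current inversions — for each element, count later smaller elements:
5: 0
10: 1
8: 0
11: 0
12: 0
18: 0
26: 0
33: 0
45: 0
Current total: 0 + 1 + 0 + 0 + 0 + 0 + 0 + 0 + 0 = 1
Shortfall: 36 − 1 = 35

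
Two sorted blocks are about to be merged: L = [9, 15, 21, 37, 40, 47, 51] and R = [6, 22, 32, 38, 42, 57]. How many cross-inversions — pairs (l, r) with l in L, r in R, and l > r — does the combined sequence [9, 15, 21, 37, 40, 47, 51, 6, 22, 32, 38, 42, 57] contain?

For each element r of the right run, count left-run elements greater than r:
r = 6: 9, 15, 21, 37, 40, 47, 51 → 7
r = 22: 37, 40, 47, 51 → 4
r = 32: 37, 40, 47, 51 → 4
r = 38: 40, 47, 51 → 3
r = 42: 47, 51 → 2
r = 57: none → 0
Cross-inversions: 7 + 4 + 4 + 3 + 2 + 0 = 20

Cross-inversions: 20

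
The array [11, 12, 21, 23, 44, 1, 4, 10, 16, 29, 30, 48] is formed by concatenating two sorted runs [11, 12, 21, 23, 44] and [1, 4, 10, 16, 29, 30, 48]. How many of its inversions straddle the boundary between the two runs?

There are 20 cross-inversions.

Count, for every r in R, how many entries of L exceed r:
r = 1: 11, 12, 21, 23, 44 → 5
r = 4: 11, 12, 21, 23, 44 → 5
r = 10: 11, 12, 21, 23, 44 → 5
r = 16: 21, 23, 44 → 3
r = 29: 44 → 1
r = 30: 44 → 1
r = 48: none → 0
Cross-inversions: 5 + 5 + 5 + 3 + 1 + 1 + 0 = 20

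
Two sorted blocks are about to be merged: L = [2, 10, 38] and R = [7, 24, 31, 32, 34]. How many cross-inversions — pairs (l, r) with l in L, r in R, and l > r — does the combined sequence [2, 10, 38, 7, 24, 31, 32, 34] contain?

Count, for every r in R, how many entries of L exceed r:
r = 7: 10, 38 → 2
r = 24: 38 → 1
r = 31: 38 → 1
r = 32: 38 → 1
r = 34: 38 → 1
Cross-inversions: 2 + 1 + 1 + 1 + 1 = 6

6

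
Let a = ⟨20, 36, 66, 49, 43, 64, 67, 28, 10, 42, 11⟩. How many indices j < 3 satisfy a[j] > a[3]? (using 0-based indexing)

1 such element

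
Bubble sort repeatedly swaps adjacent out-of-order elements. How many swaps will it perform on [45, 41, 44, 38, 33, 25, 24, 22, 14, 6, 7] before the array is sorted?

Minimum adjacent swaps = number of inversions (each swap of adjacent out-of-order elements removes one inversion and no swap can remove more).
Count inversions — for each element, later elements that are smaller:
45: 41, 44, 38, 33, 25, 24, 22, 14, 6, 7 → 10
41: 38, 33, 25, 24, 22, 14, 6, 7 → 8
44: 38, 33, 25, 24, 22, 14, 6, 7 → 8
38: 33, 25, 24, 22, 14, 6, 7 → 7
33: 25, 24, 22, 14, 6, 7 → 6
25: 24, 22, 14, 6, 7 → 5
24: 22, 14, 6, 7 → 4
22: 14, 6, 7 → 3
14: 6, 7 → 2
6: none → 0
7: none → 0
Total inversions: 10 + 8 + 8 + 7 + 6 + 5 + 4 + 3 + 2 + 0 + 0 = 53

53 swaps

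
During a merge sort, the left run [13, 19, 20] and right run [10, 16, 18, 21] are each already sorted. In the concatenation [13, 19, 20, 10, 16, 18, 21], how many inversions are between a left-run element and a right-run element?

Take each right-half value and tally the left-half values above it:
r = 10: 13, 19, 20 → 3
r = 16: 19, 20 → 2
r = 18: 19, 20 → 2
r = 21: none → 0
Cross-inversions: 3 + 2 + 2 + 0 = 7

7 split inversions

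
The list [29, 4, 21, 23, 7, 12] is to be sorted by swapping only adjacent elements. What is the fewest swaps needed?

Minimum adjacent swaps = number of inversions (each swap of adjacent out-of-order elements removes one inversion and no swap can remove more).
Count inversions — for each element, later elements that are smaller:
29: 4, 21, 23, 7, 12 → 5
4: none → 0
21: 7, 12 → 2
23: 7, 12 → 2
7: none → 0
12: none → 0
Total inversions: 5 + 0 + 2 + 2 + 0 + 0 = 9

9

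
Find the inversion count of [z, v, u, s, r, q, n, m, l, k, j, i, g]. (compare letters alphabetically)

Count, for each position, how many later elements it exceeds:
z: 12
v: 11
u: 10
s: 9
r: 8
q: 7
n: 6
m: 5
l: 4
k: 3
j: 2
i: 1
g: 0
Sum: 12 + 11 + 10 + 9 + 8 + 7 + 6 + 5 + 4 + 3 + 2 + 1 + 0 = 78

78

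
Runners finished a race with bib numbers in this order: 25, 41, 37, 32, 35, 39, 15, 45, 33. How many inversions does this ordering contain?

For each element, count later entries that are smaller:
25 → 15 → 1
41 → 37, 32, 35, 39, 15, 33 → 6
37 → 32, 35, 15, 33 → 4
32 → 15 → 1
35 → 15, 33 → 2
39 → 15, 33 → 2
15 → none → 0
45 → 33 → 1
33 → none → 0
Sum: 1 + 6 + 4 + 1 + 2 + 2 + 0 + 1 + 0 = 17

17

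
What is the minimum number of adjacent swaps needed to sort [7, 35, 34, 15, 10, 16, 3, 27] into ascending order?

Minimum adjacent swaps = number of inversions (each swap of adjacent out-of-order elements removes one inversion and no swap can remove more).
Count inversions — for each element, later elements that are smaller:
7: 3 → 1
35: 34, 15, 10, 16, 3, 27 → 6
34: 15, 10, 16, 3, 27 → 5
15: 10, 3 → 2
10: 3 → 1
16: 3 → 1
3: none → 0
27: none → 0
Total inversions: 1 + 6 + 5 + 2 + 1 + 1 + 0 + 0 = 16

16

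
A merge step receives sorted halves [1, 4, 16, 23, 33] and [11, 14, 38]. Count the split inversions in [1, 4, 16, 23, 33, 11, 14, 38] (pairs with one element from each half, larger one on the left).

Take each right-half value and tally the left-half values above it:
r = 11: 16, 23, 33 → 3
r = 14: 16, 23, 33 → 3
r = 38: none → 0
Cross-inversions: 3 + 3 + 0 = 6

Split inversions: 6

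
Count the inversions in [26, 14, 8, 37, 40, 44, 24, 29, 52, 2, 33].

23

For each element, count later entries that are smaller:
26 → 14, 8, 24, 2 → 4
14 → 8, 2 → 2
8 → 2 → 1
37 → 24, 29, 2, 33 → 4
40 → 24, 29, 2, 33 → 4
44 → 24, 29, 2, 33 → 4
24 → 2 → 1
29 → 2 → 1
52 → 2, 33 → 2
2 → none → 0
33 → none → 0
Sum: 4 + 2 + 1 + 4 + 4 + 4 + 1 + 1 + 2 + 0 + 0 = 23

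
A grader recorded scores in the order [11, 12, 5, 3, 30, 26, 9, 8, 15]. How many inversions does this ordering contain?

Count, for each position, how many later elements it exceeds:
11: 4
12: 4
5: 1
3: 0
30: 4
26: 3
9: 1
8: 0
15: 0
Sum: 4 + 4 + 1 + 0 + 4 + 3 + 1 + 0 + 0 = 17

17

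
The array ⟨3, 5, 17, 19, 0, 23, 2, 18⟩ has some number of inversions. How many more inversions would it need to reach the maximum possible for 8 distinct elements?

Maximum inversions for 8 distinct elements is C(8, 2) = 8·7/2 = 28.
Current inversions — for each element, count later smaller elements:
3: 2
5: 2
17: 2
19: 3
0: 0
23: 2
2: 0
18: 0
Current total: 2 + 2 + 2 + 3 + 0 + 2 + 0 + 0 = 11
Shortfall: 28 − 11 = 17

17 inversions short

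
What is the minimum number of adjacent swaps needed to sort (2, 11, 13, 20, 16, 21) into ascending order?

1 swap

Each adjacent swap fixes exactly one inversion, so the minimum swap count equals the number of inversions.
Count inversions — for each element, later elements that are smaller:
2: none → 0
11: none → 0
13: none → 0
20: 16 → 1
16: none → 0
21: none → 0
Total inversions: 0 + 0 + 0 + 1 + 0 + 0 = 1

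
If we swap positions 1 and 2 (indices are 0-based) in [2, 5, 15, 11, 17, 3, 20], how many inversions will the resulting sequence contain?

6 inversions

Positions 1 and 2 hold 5 and 15; after swapping, the array is [2, 15, 5, 11, 17, 3, 20].
For each element, count later entries that are smaller:
2 → none → 0
15 → 5, 11, 3 → 3
5 → 3 → 1
11 → 3 → 1
17 → 3 → 1
3 → none → 0
20 → none → 0
Sum: 0 + 3 + 1 + 1 + 1 + 0 + 0 = 6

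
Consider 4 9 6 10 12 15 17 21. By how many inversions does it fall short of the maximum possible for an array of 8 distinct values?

Maximum inversions for 8 distinct elements is C(8, 2) = 8·7/2 = 28.
Current inversions — for each element, count later smaller elements:
4: 0
9: 1
6: 0
10: 0
12: 0
15: 0
17: 0
21: 0
Current total: 0 + 1 + 0 + 0 + 0 + 0 + 0 + 0 = 1
Shortfall: 28 − 1 = 27

27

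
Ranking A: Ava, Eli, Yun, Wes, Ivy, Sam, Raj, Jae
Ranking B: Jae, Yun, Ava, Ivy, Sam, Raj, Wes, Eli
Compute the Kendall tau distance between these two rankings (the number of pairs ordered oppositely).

Assign each item its position (1..8) in the first ordering, then rewrite the second ordering as that position sequence:
positions: Ava→1, Eli→2, Yun→3, Wes→4, Ivy→5, Sam→6, Raj→7, Jae→8
second ordering as positions: [8, 3, 1, 5, 6, 7, 4, 2]
Discordant pairs = inversions in this position sequence.
8: 3, 1, 5, 6, 7, 4, 2 → 7
3: 1, 2 → 2
1: 0
5: 4, 2 → 2
6: 4, 2 → 2
7: 4, 2 → 2
4: 2 → 1
2: 0
Total: 7 + 2 + 0 + 2 + 2 + 2 + 1 + 0 = 16

16 discordant pairs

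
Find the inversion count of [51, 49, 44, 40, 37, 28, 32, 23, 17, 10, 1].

For each element, count later entries that are smaller:
51 → 49, 44, 40, 37, 28, 32, 23, 17, 10, 1 → 10
49 → 44, 40, 37, 28, 32, 23, 17, 10, 1 → 9
44 → 40, 37, 28, 32, 23, 17, 10, 1 → 8
40 → 37, 28, 32, 23, 17, 10, 1 → 7
37 → 28, 32, 23, 17, 10, 1 → 6
28 → 23, 17, 10, 1 → 4
32 → 23, 17, 10, 1 → 4
23 → 17, 10, 1 → 3
17 → 10, 1 → 2
10 → 1 → 1
1 → none → 0
Sum: 10 + 9 + 8 + 7 + 6 + 4 + 4 + 3 + 2 + 1 + 0 = 54

54 out-of-order pairs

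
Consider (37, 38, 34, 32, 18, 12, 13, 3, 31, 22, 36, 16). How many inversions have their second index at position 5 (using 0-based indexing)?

5

The element at index 5 is 12.
Elements before it: 37, 38, 34, 32, 18
Those larger than 12: 37, 38, 34, 32, 18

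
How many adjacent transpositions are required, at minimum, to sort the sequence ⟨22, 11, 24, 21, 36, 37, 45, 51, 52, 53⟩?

Each adjacent swap fixes exactly one inversion, so the minimum swap count equals the number of inversions.
Count inversions — for each element, later elements that are smaller:
22: 11, 21 → 2
11: none → 0
24: 21 → 1
21: none → 0
36: none → 0
37: none → 0
45: none → 0
51: none → 0
52: none → 0
53: none → 0
Total inversions: 2 + 0 + 1 + 0 + 0 + 0 + 0 + 0 + 0 + 0 = 3

Swaps: 3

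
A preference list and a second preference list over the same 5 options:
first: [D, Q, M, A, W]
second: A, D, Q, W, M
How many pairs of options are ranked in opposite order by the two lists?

Assign each item its position (1..5) in the first ordering, then rewrite the second ordering as that position sequence:
positions: D→1, Q→2, M→3, A→4, W→5
second ordering as positions: [4, 1, 2, 5, 3]
Discordant pairs = inversions in this position sequence.
4: 1, 2, 3 → 3
1: 0
2: 0
5: 3 → 1
3: 0
Total: 3 + 0 + 0 + 1 + 0 = 4

4 pairs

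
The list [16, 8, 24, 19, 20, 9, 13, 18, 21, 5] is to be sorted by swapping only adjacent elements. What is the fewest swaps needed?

24 swaps

The minimum number of adjacent swaps to sort an array equals its inversion count, since every such swap removes exactly one inversion.
Count inversions — for each element, later elements that are smaller:
16: 8, 9, 13, 5 → 4
8: 5 → 1
24: 19, 20, 9, 13, 18, 21, 5 → 7
19: 9, 13, 18, 5 → 4
20: 9, 13, 18, 5 → 4
9: 5 → 1
13: 5 → 1
18: 5 → 1
21: 5 → 1
5: none → 0
Total inversions: 4 + 1 + 7 + 4 + 4 + 1 + 1 + 1 + 1 + 0 = 24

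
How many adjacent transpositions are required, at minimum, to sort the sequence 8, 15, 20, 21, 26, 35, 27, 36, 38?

1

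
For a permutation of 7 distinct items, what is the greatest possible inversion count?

A reversed (strictly descending) arrangement makes every pair an inversion, giving C(7, 2) inversions.
C(7, 2) = 7·6/2 = 21

21 inversions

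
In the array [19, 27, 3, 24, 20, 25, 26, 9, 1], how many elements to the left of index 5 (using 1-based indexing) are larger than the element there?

The element at index 5 is 20.
Elements before it: 19, 27, 3, 24
Those larger than 20: 27, 24

2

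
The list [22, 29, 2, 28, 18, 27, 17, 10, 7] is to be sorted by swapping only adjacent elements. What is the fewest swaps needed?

26

Each adjacent swap fixes exactly one inversion, so the minimum swap count equals the number of inversions.
Count inversions — for each element, later elements that are smaller:
22: 2, 18, 17, 10, 7 → 5
29: 2, 28, 18, 27, 17, 10, 7 → 7
2: none → 0
28: 18, 27, 17, 10, 7 → 5
18: 17, 10, 7 → 3
27: 17, 10, 7 → 3
17: 10, 7 → 2
10: 7 → 1
7: none → 0
Total inversions: 5 + 7 + 0 + 5 + 3 + 3 + 2 + 1 + 0 = 26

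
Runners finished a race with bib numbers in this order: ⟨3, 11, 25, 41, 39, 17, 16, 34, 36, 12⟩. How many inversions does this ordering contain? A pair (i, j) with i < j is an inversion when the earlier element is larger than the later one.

19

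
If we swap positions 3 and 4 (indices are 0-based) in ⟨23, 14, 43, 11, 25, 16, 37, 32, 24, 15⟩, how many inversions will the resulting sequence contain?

Positions 3 and 4 hold 11 and 25; after swapping, the array is [23, 14, 43, 25, 11, 16, 37, 32, 24, 15].
Count, for each position, how many later elements it exceeds:
23 → 14, 11, 16, 15 → 4
14 → 11 → 1
43 → 25, 11, 16, 37, 32, 24, 15 → 7
25 → 11, 16, 24, 15 → 4
11 → none → 0
16 → 15 → 1
37 → 32, 24, 15 → 3
32 → 24, 15 → 2
24 → 15 → 1
15 → none → 0
Sum: 4 + 1 + 7 + 4 + 0 + 1 + 3 + 2 + 1 + 0 = 23

23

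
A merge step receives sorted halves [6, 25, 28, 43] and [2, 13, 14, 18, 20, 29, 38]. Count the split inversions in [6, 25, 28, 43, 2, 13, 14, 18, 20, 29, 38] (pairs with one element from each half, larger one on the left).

18 split inversions

Take each right-half value and tally the left-half values above it:
r = 2: 6, 25, 28, 43 → 4
r = 13: 25, 28, 43 → 3
r = 14: 25, 28, 43 → 3
r = 18: 25, 28, 43 → 3
r = 20: 25, 28, 43 → 3
r = 29: 43 → 1
r = 38: 43 → 1
Cross-inversions: 4 + 3 + 3 + 3 + 3 + 1 + 1 = 18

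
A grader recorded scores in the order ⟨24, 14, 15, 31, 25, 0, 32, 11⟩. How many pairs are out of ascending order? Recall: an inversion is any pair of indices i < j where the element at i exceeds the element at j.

Sweep left to right; for each value list the smaller values that follow it:
24 → 14, 15, 0, 11 → 4
14 → 0, 11 → 2
15 → 0, 11 → 2
31 → 25, 0, 11 → 3
25 → 0, 11 → 2
0 → none → 0
32 → 11 → 1
11 → none → 0
Sum: 4 + 2 + 2 + 3 + 2 + 0 + 1 + 0 = 14

Out-of-order pairs: 14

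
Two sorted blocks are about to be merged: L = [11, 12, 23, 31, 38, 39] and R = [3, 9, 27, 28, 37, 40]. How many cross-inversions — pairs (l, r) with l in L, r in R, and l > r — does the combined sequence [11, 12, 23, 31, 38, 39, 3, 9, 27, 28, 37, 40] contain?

20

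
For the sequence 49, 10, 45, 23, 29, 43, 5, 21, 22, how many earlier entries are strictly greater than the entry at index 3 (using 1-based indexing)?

1 such element

The element at index 3 is 45.
Elements before it: 49, 10
Those larger than 45: 49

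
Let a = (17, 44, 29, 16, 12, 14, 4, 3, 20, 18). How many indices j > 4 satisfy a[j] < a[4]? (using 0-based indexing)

2

The element at index 4 is 12.
Elements after it: 14, 4, 3, 20, 18
Those smaller than 12: 4, 3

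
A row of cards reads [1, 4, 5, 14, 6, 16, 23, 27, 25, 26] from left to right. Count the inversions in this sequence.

3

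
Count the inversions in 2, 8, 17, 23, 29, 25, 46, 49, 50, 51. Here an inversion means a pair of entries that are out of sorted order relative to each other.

There is 1 inversion.

Count, for each position, how many later elements it exceeds:
2: 0
8: 0
17: 0
23: 0
29: 1
25: 0
46: 0
49: 0
50: 0
51: 0
Sum: 0 + 0 + 0 + 0 + 1 + 0 + 0 + 0 + 0 + 0 = 1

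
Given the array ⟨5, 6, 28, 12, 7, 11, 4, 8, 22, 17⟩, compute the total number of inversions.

Sweep left to right; for each value list the smaller values that follow it:
5: 1
6: 1
28: 7
12: 4
7: 1
11: 2
4: 0
8: 0
22: 1
17: 0
Sum: 1 + 1 + 7 + 4 + 1 + 2 + 0 + 0 + 1 + 0 = 17

17 inversions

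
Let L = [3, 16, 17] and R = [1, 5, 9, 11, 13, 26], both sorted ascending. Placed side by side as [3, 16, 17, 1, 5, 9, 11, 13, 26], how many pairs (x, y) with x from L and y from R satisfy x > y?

11 split inversions

Take each right-half value and tally the left-half values above it:
r = 1: 3, 16, 17 → 3
r = 5: 16, 17 → 2
r = 9: 16, 17 → 2
r = 11: 16, 17 → 2
r = 13: 16, 17 → 2
r = 26: none → 0
Cross-inversions: 3 + 2 + 2 + 2 + 2 + 0 = 11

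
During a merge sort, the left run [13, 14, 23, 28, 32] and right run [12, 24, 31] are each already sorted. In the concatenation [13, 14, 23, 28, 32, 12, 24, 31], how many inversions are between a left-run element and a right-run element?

8

Take each right-half value and tally the left-half values above it:
r = 12: 13, 14, 23, 28, 32 → 5
r = 24: 28, 32 → 2
r = 31: 32 → 1
Cross-inversions: 5 + 2 + 1 = 8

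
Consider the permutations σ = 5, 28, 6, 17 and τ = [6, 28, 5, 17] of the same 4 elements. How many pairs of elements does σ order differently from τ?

3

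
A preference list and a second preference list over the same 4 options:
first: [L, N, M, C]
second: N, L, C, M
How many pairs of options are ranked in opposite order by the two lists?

Assign each item its position (1..4) in the first ordering, then rewrite the second ordering as that position sequence:
positions: L→1, N→2, M→3, C→4
second ordering as positions: [2, 1, 4, 3]
Discordant pairs = inversions in this position sequence.
2: 1 → 1
1: 0
4: 3 → 1
3: 0
Total: 1 + 0 + 1 + 0 = 2

2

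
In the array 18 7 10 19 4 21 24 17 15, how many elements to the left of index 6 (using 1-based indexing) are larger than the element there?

0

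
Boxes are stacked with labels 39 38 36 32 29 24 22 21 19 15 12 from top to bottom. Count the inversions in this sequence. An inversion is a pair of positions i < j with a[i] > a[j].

55

Sweep left to right; for each value list the smaller values that follow it:
39 → 38, 36, 32, 29, 24, 22, 21, 19, 15, 12 → 10
38 → 36, 32, 29, 24, 22, 21, 19, 15, 12 → 9
36 → 32, 29, 24, 22, 21, 19, 15, 12 → 8
32 → 29, 24, 22, 21, 19, 15, 12 → 7
29 → 24, 22, 21, 19, 15, 12 → 6
24 → 22, 21, 19, 15, 12 → 5
22 → 21, 19, 15, 12 → 4
21 → 19, 15, 12 → 3
19 → 15, 12 → 2
15 → 12 → 1
12 → none → 0
Sum: 10 + 9 + 8 + 7 + 6 + 5 + 4 + 3 + 2 + 1 + 0 = 55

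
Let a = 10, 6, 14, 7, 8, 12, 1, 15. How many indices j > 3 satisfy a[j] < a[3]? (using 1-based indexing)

4 such elements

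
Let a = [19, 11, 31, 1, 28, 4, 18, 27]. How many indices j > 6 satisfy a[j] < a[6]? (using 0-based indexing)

0

The element at index 6 is 18.
Elements after it: 27
None of them are smaller than 18.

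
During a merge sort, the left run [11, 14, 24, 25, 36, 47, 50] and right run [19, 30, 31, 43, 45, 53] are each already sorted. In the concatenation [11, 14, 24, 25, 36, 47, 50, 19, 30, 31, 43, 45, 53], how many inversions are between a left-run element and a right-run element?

Split inversions: 15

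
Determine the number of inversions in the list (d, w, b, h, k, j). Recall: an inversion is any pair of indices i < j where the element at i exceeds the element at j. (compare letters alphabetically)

6

Out-of-order index pairs (1-indexed):
(1,3): d > b
(2,3): w > b
(2,4): w > h
(2,5): w > k
(2,6): w > j
(5,6): k > j
That's 6 pairs.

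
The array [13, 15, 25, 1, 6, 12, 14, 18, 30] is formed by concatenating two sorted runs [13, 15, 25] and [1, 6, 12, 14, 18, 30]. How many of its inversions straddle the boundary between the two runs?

12 cross-inversions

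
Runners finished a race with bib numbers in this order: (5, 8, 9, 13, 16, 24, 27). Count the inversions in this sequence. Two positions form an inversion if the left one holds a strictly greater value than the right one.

0 inversions

Listing every pair i<j with a[i]>a[j] (using 1-based positions):
(none)
That's 0 pairs.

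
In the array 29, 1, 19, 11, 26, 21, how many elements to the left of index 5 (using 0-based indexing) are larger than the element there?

2

The element at index 5 is 21.
Elements before it: 29, 1, 19, 11, 26
Those larger than 21: 29, 26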